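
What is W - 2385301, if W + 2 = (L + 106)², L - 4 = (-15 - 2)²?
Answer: -2226102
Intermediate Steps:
L = 293 (L = 4 + (-15 - 2)² = 4 + (-17)² = 4 + 289 = 293)
W = 159199 (W = -2 + (293 + 106)² = -2 + 399² = -2 + 159201 = 159199)
W - 2385301 = 159199 - 2385301 = -2226102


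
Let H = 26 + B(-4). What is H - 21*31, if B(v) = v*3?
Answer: -637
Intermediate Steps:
B(v) = 3*v
H = 14 (H = 26 + 3*(-4) = 26 - 12 = 14)
H - 21*31 = 14 - 21*31 = 14 - 651 = -637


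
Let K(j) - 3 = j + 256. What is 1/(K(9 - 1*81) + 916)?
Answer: 1/1103 ≈ 0.00090662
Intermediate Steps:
K(j) = 259 + j (K(j) = 3 + (j + 256) = 3 + (256 + j) = 259 + j)
1/(K(9 - 1*81) + 916) = 1/((259 + (9 - 1*81)) + 916) = 1/((259 + (9 - 81)) + 916) = 1/((259 - 72) + 916) = 1/(187 + 916) = 1/1103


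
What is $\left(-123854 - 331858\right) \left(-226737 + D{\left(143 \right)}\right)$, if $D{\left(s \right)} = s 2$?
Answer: $103196438112$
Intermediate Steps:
$D{\left(s \right)} = 2 s$
$\left(-123854 - 331858\right) \left(-226737 + D{\left(143 \right)}\right) = \left(-123854 - 331858\right) \left(-226737 + 2 \cdot 143\right) = - 455712 \left(-226737 + 286\right) = \left(-455712\right) \left(-226451\right) = 103196438112$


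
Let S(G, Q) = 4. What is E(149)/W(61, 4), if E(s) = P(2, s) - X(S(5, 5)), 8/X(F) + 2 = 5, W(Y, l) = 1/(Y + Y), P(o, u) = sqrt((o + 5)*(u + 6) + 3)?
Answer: -976/3 + 976*sqrt(17) ≈ 3698.8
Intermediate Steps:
P(o, u) = sqrt(3 + (5 + o)*(6 + u)) (P(o, u) = sqrt((5 + o)*(6 + u) + 3) = sqrt(3 + (5 + o)*(6 + u)))
W(Y, l) = 1/(2*Y)
X(F) = 8/3 (X(F) = 8/(-2 + 5) = 8/3)
E(s) = -8/3 + sqrt(45 + 7*s) (E(s) = sqrt(33 + 5*s + 6*2 + 2*s) - 1*8/3 = sqrt(33 + 5*s + 12 + 2*s) - 8/3 = sqrt(45 + 7*s) - 8/3 = -8/3 + sqrt(45 + 7*s))
E(149)/W(61, 4) = (-8/3 + sqrt(45 + 7*149))/(((1/2)/61)) = (-8/3 + sqrt(45 + 1043))/(((1/2)*(1/61))) = (-8/3 + sqrt(1088))/(1/122) = (-8/3 + 8*sqrt(17))*122 = -976/3 + 976*sqrt(17)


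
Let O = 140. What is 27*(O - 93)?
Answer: 1269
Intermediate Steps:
27*(O - 93) = 27*(140 - 93) = 27*47 = 1269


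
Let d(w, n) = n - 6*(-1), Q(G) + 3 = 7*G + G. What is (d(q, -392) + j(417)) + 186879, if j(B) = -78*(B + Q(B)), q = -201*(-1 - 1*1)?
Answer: -106007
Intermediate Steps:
Q(G) = -3 + 8*G (Q(G) = -3 + (7*G + G) = -3 + 8*G)
q = 402 (q = -201*(-1 - 1) = -201*(-2) = 402)
j(B) = 234 - 702*B (j(B) = -78*(B + (-3 + 8*B)) = -78*(-3 + 9*B) = 234 - 702*B)
d(w, n) = 6 + n (d(w, n) = n + 6 = 6 + n)
(d(q, -392) + j(417)) + 186879 = ((6 - 392) + (234 - 702*417)) + 186879 = (-386 + (234 - 292734)) + 186879 = (-386 - 292500) + 186879 = -292886 + 186879 = -106007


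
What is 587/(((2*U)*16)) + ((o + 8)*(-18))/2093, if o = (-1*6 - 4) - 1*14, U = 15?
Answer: 1366831/1004640 ≈ 1.3605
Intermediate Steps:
o = -24 (o = (-6 - 4) - 14 = -10 - 14 = -24)
587/(((2*U)*16)) + ((o + 8)*(-18))/2093 = 587/(((2*15)*16)) + ((-24 + 8)*(-18))/2093 = 587/((30*16)) - 16*(-18)*(1/2093) = 587/480 + 288*(1/2093) = 587*(1/480) + 288/2093 = 587/480 + 288/2093 = 1366831/1004640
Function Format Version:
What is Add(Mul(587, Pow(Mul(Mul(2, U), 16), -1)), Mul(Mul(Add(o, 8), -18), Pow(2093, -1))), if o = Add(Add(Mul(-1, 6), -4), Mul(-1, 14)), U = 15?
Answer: Rational(1366831, 1004640) ≈ 1.3605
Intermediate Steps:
o = -24 (o = Add(Add(-6, -4), -14) = Add(-10, -14) = -24)
Add(Mul(587, Pow(Mul(Mul(2, U), 16), -1)), Mul(Mul(Add(o, 8), -18), Pow(2093, -1))) = Add(Mul(587, Pow(Mul(Mul(2, 15), 16), -1)), Mul(Mul(Add(-24, 8), -18), Pow(2093, -1))) = Add(Mul(587, Pow(Mul(30, 16), -1)), Mul(Mul(-16, -18), Rational(1, 2093))) = Add(Mul(587, Pow(480, -1)), Mul(288, Rational(1, 2093))) = Add(Mul(587, Rational(1, 480)), Rational(288, 2093)) = Add(Rational(587, 480), Rational(288, 2093)) = Rational(1366831, 1004640)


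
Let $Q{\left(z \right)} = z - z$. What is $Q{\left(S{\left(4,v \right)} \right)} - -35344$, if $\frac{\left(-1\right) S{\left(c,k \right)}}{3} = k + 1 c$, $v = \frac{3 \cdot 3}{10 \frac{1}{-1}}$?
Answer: $35344$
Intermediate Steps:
$v = - \frac{9}{10}$ ($v = \frac{9}{10 \left(-1\right)} = \frac{9}{-10} = 9 \left(- \frac{1}{10}\right) = - \frac{9}{10} \approx -0.9$)
$S{\left(c,k \right)} = - 3 c - 3 k$ ($S{\left(c,k \right)} = - 3 \left(k + 1 c\right) = - 3 \left(k + c\right) = - 3 \left(c + k\right) = - 3 c - 3 k$)
$Q{\left(z \right)} = 0$
$Q{\left(S{\left(4,v \right)} \right)} - -35344 = 0 - -35344 = 0 + 35344 = 35344$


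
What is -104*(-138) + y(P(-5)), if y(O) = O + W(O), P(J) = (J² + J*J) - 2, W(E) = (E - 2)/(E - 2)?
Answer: 14401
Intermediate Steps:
W(E) = 1 (W(E) = (-2 + E)/(-2 + E) = 1)
P(J) = -2 + 2*J² (P(J) = (J² + J²) - 2 = 2*J² - 2 = -2 + 2*J²)
y(O) = 1 + O (y(O) = O + 1 = 1 + O)
-104*(-138) + y(P(-5)) = -104*(-138) + (1 + (-2 + 2*(-5)²)) = 14352 + (1 + (-2 + 2*25)) = 14352 + (1 + (-2 + 50)) = 14352 + (1 + 48) = 14352 + 49 = 14401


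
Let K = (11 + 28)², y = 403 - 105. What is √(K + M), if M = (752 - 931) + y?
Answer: 2*√410 ≈ 40.497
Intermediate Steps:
y = 298
M = 119 (M = (752 - 931) + 298 = -179 + 298 = 119)
K = 1521 (K = 39² = 1521)
√(K + M) = √(1521 + 119) = √1640 = 2*√410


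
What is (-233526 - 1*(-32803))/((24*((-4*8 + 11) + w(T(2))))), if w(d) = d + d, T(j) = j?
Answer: 200723/408 ≈ 491.97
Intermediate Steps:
w(d) = 2*d
(-233526 - 1*(-32803))/((24*((-4*8 + 11) + w(T(2))))) = (-233526 - 1*(-32803))/((24*((-4*8 + 11) + 2*2))) = (-233526 + 32803)/((24*((-32 + 11) + 4))) = -200723*1/(24*(-21 + 4)) = -200723/(24*(-17)) = -200723/(-408) = -200723*(-1/408) = 200723/408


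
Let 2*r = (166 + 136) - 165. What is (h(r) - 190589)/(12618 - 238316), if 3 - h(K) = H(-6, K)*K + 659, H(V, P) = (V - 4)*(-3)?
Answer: 96650/112849 ≈ 0.85645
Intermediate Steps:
r = 137/2 (r = ((166 + 136) - 165)/2 = (302 - 165)/2 = (1/2)*137 = 137/2 ≈ 68.500)
H(V, P) = 12 - 3*V (H(V, P) = (-4 + V)*(-3) = 12 - 3*V)
h(K) = -656 - 30*K (h(K) = 3 - ((12 - 3*(-6))*K + 659) = 3 - ((12 + 18)*K + 659) = 3 - (30*K + 659) = 3 - (659 + 30*K) = 3 + (-659 - 30*K) = -656 - 30*K)
(h(r) - 190589)/(12618 - 238316) = ((-656 - 30*137/2) - 190589)/(12618 - 238316) = ((-656 - 2055) - 190589)/(-225698) = (-2711 - 190589)*(-1/225698) = -193300*(-1/225698) = 96650/112849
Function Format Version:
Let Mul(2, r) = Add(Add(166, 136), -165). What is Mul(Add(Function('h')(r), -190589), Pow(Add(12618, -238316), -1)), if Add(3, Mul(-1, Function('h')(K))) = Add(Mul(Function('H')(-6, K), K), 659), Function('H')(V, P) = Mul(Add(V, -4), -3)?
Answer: Rational(96650, 112849) ≈ 0.85645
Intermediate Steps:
r = Rational(137, 2) (r = Mul(Rational(1, 2), Add(Add(166, 136), -165)) = Mul(Rational(1, 2), Add(302, -165)) = Mul(Rational(1, 2), 137) = Rational(137, 2) ≈ 68.500)
Function('H')(V, P) = Add(12, Mul(-3, V)) (Function('H')(V, P) = Mul(Add(-4, V), -3) = Add(12, Mul(-3, V)))
Function('h')(K) = Add(-656, Mul(-30, K)) (Function('h')(K) = Add(3, Mul(-1, Add(Mul(Add(12, Mul(-3, -6)), K), 659))) = Add(3, Mul(-1, Add(Mul(Add(12, 18), K), 659))) = Add(3, Mul(-1, Add(Mul(30, K), 659))) = Add(3, Mul(-1, Add(659, Mul(30, K)))) = Add(3, Add(-659, Mul(-30, K))) = Add(-656, Mul(-30, K)))
Mul(Add(Function('h')(r), -190589), Pow(Add(12618, -238316), -1)) = Mul(Add(Add(-656, Mul(-30, Rational(137, 2))), -190589), Pow(Add(12618, -238316), -1)) = Mul(Add(Add(-656, -2055), -190589), Pow(-225698, -1)) = Mul(Add(-2711, -190589), Rational(-1, 225698)) = Mul(-193300, Rational(-1, 225698)) = Rational(96650, 112849)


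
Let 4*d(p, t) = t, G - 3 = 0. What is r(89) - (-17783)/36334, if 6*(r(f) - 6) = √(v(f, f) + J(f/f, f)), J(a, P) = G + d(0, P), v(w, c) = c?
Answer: 235787/36334 + √457/12 ≈ 8.2709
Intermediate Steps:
G = 3 (G = 3 + 0 = 3)
d(p, t) = t/4
J(a, P) = 3 + P/4
r(f) = 6 + √(3 + 5*f/4)/6 (r(f) = 6 + √(f + (3 + f/4))/6 = 6 + √(3 + 5*f/4)/6)
r(89) - (-17783)/36334 = (6 + √(12 + 5*89)/12) - (-17783)/36334 = (6 + √(12 + 445)/12) - (-17783)/36334 = (6 + √457/12) - 1*(-17783/36334) = (6 + √457/12) + 17783/36334 = 235787/36334 + √457/12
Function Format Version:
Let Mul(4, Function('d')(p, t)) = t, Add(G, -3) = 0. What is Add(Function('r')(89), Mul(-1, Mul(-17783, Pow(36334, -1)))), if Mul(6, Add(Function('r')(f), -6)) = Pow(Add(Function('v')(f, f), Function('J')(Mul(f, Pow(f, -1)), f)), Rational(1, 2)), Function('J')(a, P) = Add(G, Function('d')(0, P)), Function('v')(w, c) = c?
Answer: Add(Rational(235787, 36334), Mul(Rational(1, 12), Pow(457, Rational(1, 2)))) ≈ 8.2709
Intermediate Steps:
G = 3 (G = Add(3, 0) = 3)
Function('d')(p, t) = Mul(Rational(1, 4), t)
Function('J')(a, P) = Add(3, Mul(Rational(1, 4), P))
Function('r')(f) = Add(6, Mul(Rational(1, 6), Pow(Add(3, Mul(Rational(5, 4), f)), Rational(1, 2)))) (Function('r')(f) = Add(6, Mul(Rational(1, 6), Pow(Add(f, Add(3, Mul(Rational(1, 4), f))), Rational(1, 2)))) = Add(6, Mul(Rational(1, 6), Pow(Add(3, Mul(Rational(5, 4), f)), Rational(1, 2)))))
Add(Function('r')(89), Mul(-1, Mul(-17783, Pow(36334, -1)))) = Add(Add(6, Mul(Rational(1, 12), Pow(Add(12, Mul(5, 89)), Rational(1, 2)))), Mul(-1, Mul(-17783, Pow(36334, -1)))) = Add(Add(6, Mul(Rational(1, 12), Pow(Add(12, 445), Rational(1, 2)))), Mul(-1, Mul(-17783, Rational(1, 36334)))) = Add(Add(6, Mul(Rational(1, 12), Pow(457, Rational(1, 2)))), Mul(-1, Rational(-17783, 36334))) = Add(Add(6, Mul(Rational(1, 12), Pow(457, Rational(1, 2)))), Rational(17783, 36334)) = Add(Rational(235787, 36334), Mul(Rational(1, 12), Pow(457, Rational(1, 2))))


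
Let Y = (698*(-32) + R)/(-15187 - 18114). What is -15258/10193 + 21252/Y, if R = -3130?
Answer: 515237752872/18541067 ≈ 27789.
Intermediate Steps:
Y = 25466/33301 (Y = (698*(-32) - 3130)/(-15187 - 18114) = (-22336 - 3130)/(-33301) = -25466*(-1/33301) = 25466/33301 ≈ 0.76472)
-15258/10193 + 21252/Y = -15258/10193 + 21252/(25466/33301) = -15258*1/10193 + 21252*(33301/25466) = -15258/10193 + 50550918/1819 = 515237752872/18541067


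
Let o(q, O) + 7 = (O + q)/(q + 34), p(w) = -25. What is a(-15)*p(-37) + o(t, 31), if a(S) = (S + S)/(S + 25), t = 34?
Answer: 4689/68 ≈ 68.956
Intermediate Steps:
o(q, O) = -7 + (O + q)/(34 + q) (o(q, O) = -7 + (O + q)/(q + 34) = -7 + (O + q)/(34 + q))
a(S) = 2*S/(25 + S) (a(S) = (2*S)/(25 + S) = 2*S/(25 + S))
a(-15)*p(-37) + o(t, 31) = (2*(-15)/(25 - 15))*(-25) + (-238 + 31 - 6*34)/(34 + 34) = (2*(-15)/10)*(-25) + (-238 + 31 - 204)/68 = (2*(-15)*(1/10))*(-25) + (1/68)*(-411) = -3*(-25) - 411/68 = 75 - 411/68 = 4689/68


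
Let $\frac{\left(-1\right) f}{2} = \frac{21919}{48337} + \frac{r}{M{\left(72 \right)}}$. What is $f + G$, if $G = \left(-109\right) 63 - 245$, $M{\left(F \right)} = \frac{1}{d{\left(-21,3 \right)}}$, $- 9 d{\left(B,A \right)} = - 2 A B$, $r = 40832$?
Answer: $\frac{54919682170}{48337} \approx 1.1362 \cdot 10^{6}$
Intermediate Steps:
$d{\left(B,A \right)} = \frac{2 A B}{9}$ ($d{\left(B,A \right)} = - \frac{- 2 A B}{9} = - \frac{\left(-2\right) A B}{9} = \frac{2 A B}{9}$)
$M{\left(F \right)} = - \frac{1}{14}$ ($M{\left(F \right)} = \frac{1}{\frac{2}{9} \cdot 3 \left(-21\right)} = \frac{1}{-14} = - \frac{1}{14}$)
$f = \frac{55263454914}{48337}$ ($f = - 2 \left(\frac{21919}{48337} + \frac{40832}{- \frac{1}{14}}\right) = - 2 \left(21919 \cdot \frac{1}{48337} + 40832 \left(-14\right)\right) = - 2 \left(\frac{21919}{48337} - 571648\right) = \left(-2\right) \left(- \frac{27631727457}{48337}\right) = \frac{55263454914}{48337} \approx 1.1433 \cdot 10^{6}$)
$G = -7112$ ($G = -6867 - 245 = -7112$)
$f + G = \frac{55263454914}{48337} - 7112 = \frac{54919682170}{48337}$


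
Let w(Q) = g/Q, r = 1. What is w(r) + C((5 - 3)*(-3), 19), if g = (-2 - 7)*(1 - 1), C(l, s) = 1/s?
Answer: 1/19 ≈ 0.052632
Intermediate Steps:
g = 0 (g = -9*0 = 0)
w(Q) = 0 (w(Q) = 0/Q = 0)
w(r) + C((5 - 3)*(-3), 19) = 0 + 1/19 = 1/19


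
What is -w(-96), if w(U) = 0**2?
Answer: 0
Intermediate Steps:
w(U) = 0
-w(-96) = -1*0 = 0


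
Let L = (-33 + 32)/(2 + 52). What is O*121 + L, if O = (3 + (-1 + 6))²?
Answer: 418175/54 ≈ 7744.0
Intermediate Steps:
L = -1/54 ≈ -0.018519
O = 64 (O = (3 + 5)² = 8² = 64)
O*121 + L = 64*121 - 1/54 = 7744 - 1/54 = 418175/54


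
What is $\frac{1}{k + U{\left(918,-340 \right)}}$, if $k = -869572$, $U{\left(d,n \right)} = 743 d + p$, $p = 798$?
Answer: $- \frac{1}{186700} \approx -5.3562 \cdot 10^{-6}$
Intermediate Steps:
$U{\left(d,n \right)} = 798 + 743 d$ ($U{\left(d,n \right)} = 743 d + 798 = 798 + 743 d$)
$\frac{1}{k + U{\left(918,-340 \right)}} = \frac{1}{-869572 + \left(798 + 743 \cdot 918\right)} = \frac{1}{-869572 + \left(798 + 682074\right)} = \frac{1}{-869572 + 682872} = \frac{1}{-186700} = - \frac{1}{186700}$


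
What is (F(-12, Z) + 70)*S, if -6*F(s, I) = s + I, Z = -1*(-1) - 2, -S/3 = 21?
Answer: -9093/2 ≈ -4546.5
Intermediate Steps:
S = -63 (S = -3*21 = -63)
Z = -1 (Z = 1 - 2 = -1)
F(s, I) = -I/6 - s/6 (F(s, I) = -(s + I)/6 = -(I + s)/6 = -I/6 - s/6)
(F(-12, Z) + 70)*S = ((-1/6*(-1) - 1/6*(-12)) + 70)*(-63) = ((1/6 + 2) + 70)*(-63) = (13/6 + 70)*(-63) = (433/6)*(-63) = -9093/2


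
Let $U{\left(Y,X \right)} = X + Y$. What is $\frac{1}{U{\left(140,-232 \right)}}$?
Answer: $- \frac{1}{92} \approx -0.01087$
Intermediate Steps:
$\frac{1}{U{\left(140,-232 \right)}} = \frac{1}{-232 + 140} = \frac{1}{-92} = - \frac{1}{92}$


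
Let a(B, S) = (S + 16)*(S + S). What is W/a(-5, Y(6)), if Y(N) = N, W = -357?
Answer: -119/88 ≈ -1.3523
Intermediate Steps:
a(B, S) = 2*S*(16 + S) (a(B, S) = (16 + S)*(2*S) = 2*S*(16 + S))
W/a(-5, Y(6)) = -357*1/(12*(16 + 6)) = -357/(2*6*22) = -357/264 = -357*1/264 = -119/88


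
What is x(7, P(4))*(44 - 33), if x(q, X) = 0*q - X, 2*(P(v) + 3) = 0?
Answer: 33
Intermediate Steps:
P(v) = -3 (P(v) = -3 + (½)*0 = -3 + 0 = -3)
x(q, X) = -X (x(q, X) = 0 - X = -X)
x(7, P(4))*(44 - 33) = (-1*(-3))*(44 - 33) = 3*11 = 33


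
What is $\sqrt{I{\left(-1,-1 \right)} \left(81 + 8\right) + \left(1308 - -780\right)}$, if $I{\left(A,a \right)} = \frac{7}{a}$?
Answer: $\sqrt{1465} \approx 38.275$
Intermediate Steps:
$\sqrt{I{\left(-1,-1 \right)} \left(81 + 8\right) + \left(1308 - -780\right)} = \sqrt{\frac{7}{-1} \left(81 + 8\right) + \left(1308 - -780\right)} = \sqrt{7 \left(-1\right) 89 + \left(1308 + 780\right)} = \sqrt{\left(-7\right) 89 + 2088} = \sqrt{-623 + 2088} = \sqrt{1465}$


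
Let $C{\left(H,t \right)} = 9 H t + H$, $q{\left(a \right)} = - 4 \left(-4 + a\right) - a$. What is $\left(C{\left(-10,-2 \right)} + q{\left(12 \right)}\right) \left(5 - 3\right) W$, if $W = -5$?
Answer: $-1260$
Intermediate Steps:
$q{\left(a \right)} = 16 - 5 a$ ($q{\left(a \right)} = \left(16 - 4 a\right) - a = 16 - 5 a$)
$C{\left(H,t \right)} = H + 9 H t$ ($C{\left(H,t \right)} = 9 H t + H = H + 9 H t$)
$\left(C{\left(-10,-2 \right)} + q{\left(12 \right)}\right) \left(5 - 3\right) W = \left(- 10 \left(1 + 9 \left(-2\right)\right) + \left(16 - 60\right)\right) \left(5 - 3\right) \left(-5\right) = \left(- 10 \left(1 - 18\right) + \left(16 - 60\right)\right) 2 \left(-5\right) = \left(\left(-10\right) \left(-17\right) - 44\right) \left(-10\right) = \left(170 - 44\right) \left(-10\right) = 126 \left(-10\right) = -1260$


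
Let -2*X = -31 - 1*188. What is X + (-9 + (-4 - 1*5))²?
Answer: 867/2 ≈ 433.50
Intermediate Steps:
X = 219/2 (X = -(-31 - 1*188)/2 = -(-31 - 188)/2 = -½*(-219) = 219/2 ≈ 109.50)
X + (-9 + (-4 - 1*5))² = 219/2 + (-9 + (-4 - 1*5))² = 219/2 + (-9 + (-4 - 5))² = 219/2 + (-9 - 9)² = 219/2 + (-18)² = 219/2 + 324 = 867/2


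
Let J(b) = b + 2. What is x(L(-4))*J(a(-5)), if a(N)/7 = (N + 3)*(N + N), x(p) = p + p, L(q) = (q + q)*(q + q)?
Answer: 18176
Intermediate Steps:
L(q) = 4*q**2 (L(q) = (2*q)*(2*q) = 4*q**2)
x(p) = 2*p
a(N) = 14*N*(3 + N) (a(N) = 7*((N + 3)*(N + N)) = 7*((3 + N)*(2*N)) = 7*(2*N*(3 + N)) = 14*N*(3 + N))
J(b) = 2 + b
x(L(-4))*J(a(-5)) = (2*(4*(-4)**2))*(2 + 14*(-5)*(3 - 5)) = (2*(4*16))*(2 + 14*(-5)*(-2)) = (2*64)*(2 + 140) = 128*142 = 18176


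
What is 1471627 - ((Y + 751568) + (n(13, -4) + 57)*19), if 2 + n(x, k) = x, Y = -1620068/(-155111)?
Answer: 111487048069/155111 ≈ 7.1876e+5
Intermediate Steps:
Y = 1620068/155111 (Y = -1620068*(-1/155111) = 1620068/155111 ≈ 10.445)
n(x, k) = -2 + x
1471627 - ((Y + 751568) + (n(13, -4) + 57)*19) = 1471627 - ((1620068/155111 + 751568) + ((-2 + 13) + 57)*19) = 1471627 - (116578084116/155111 + (11 + 57)*19) = 1471627 - (116578084116/155111 + 68*19) = 1471627 - (116578084116/155111 + 1292) = 1471627 - 1*116778487528/155111 = 1471627 - 116778487528/155111 = 111487048069/155111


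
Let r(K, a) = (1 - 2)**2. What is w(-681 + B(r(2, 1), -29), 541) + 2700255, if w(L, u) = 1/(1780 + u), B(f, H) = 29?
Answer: 6267291856/2321 ≈ 2.7003e+6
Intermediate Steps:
r(K, a) = 1 (r(K, a) = (-1)**2 = 1)
w(-681 + B(r(2, 1), -29), 541) + 2700255 = 1/(1780 + 541) + 2700255 = 1/2321 + 2700255 = 6267291856/2321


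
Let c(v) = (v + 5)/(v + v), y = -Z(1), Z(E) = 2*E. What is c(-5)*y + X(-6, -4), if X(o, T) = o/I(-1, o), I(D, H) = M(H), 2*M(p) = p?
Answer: 2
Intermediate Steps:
M(p) = p/2
I(D, H) = H/2
X(o, T) = 2 (X(o, T) = o/((o/2)) = o*(2/o) = 2)
y = -2 ≈ -2.0000
c(v) = (5 + v)/(2*v) (c(v) = (5 + v)/((2*v)) = (5 + v)*(1/(2*v)) = (5 + v)/(2*v))
c(-5)*y + X(-6, -4) = ((½)*(5 - 5)/(-5))*(-2) + 2 = ((½)*(-⅕)*0)*(-2) + 2 = 0*(-2) + 2 = 0 + 2 = 2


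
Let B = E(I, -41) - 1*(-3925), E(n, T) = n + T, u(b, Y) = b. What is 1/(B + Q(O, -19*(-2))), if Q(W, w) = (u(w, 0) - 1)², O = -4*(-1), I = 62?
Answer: 1/5315 ≈ 0.00018815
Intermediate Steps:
E(n, T) = T + n
O = 4
Q(W, w) = (-1 + w)² (Q(W, w) = (w - 1)² = (-1 + w)²)
B = 3946 (B = (-41 + 62) - 1*(-3925) = 21 + 3925 = 3946)
1/(B + Q(O, -19*(-2))) = 1/(3946 + (-1 - 19*(-2))²) = 1/(3946 + (-1 + 38)²) = 1/(3946 + 37²) = 1/(3946 + 1369) = 1/5315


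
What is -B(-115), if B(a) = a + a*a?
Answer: -13110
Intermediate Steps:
B(a) = a + a**2
-B(-115) = -(-115)*(1 - 115) = -(-115)*(-114) = -1*13110 = -13110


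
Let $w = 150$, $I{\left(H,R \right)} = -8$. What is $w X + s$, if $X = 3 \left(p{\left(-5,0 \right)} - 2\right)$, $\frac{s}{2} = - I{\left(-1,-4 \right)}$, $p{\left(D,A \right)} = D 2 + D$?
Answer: $-7634$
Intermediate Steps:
$p{\left(D,A \right)} = 3 D$ ($p{\left(D,A \right)} = 2 D + D = 3 D$)
$s = 16$ ($s = 2 \left(\left(-1\right) \left(-8\right)\right) = 2 \cdot 8 = 16$)
$X = -51$ ($X = 3 \left(3 \left(-5\right) - 2\right) = 3 \left(-15 - 2\right) = 3 \left(-17\right) = -51$)
$w X + s = 150 \left(-51\right) + 16 = -7650 + 16 = -7634$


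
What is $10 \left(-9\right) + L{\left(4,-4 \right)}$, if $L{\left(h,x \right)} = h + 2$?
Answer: $-84$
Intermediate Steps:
$L{\left(h,x \right)} = 2 + h$
$10 \left(-9\right) + L{\left(4,-4 \right)} = 10 \left(-9\right) + \left(2 + 4\right) = -90 + 6 = -84$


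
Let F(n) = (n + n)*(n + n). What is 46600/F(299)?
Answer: 11650/89401 ≈ 0.13031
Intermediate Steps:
F(n) = 4*n² (F(n) = (2*n)*(2*n) = 4*n²)
46600/F(299) = 46600/((4*299²)) = 46600/((4*89401)) = 46600/357604 = 46600*(1/357604) = 11650/89401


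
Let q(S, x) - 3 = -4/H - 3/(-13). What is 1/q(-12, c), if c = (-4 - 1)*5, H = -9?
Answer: 117/430 ≈ 0.27209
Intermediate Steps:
c = -25 (c = -5*5 = -25)
q(S, x) = 430/117 (q(S, x) = 3 + (-4/(-9) - 3/(-13)) = 3 + (-4*(-1/9) - 3*(-1/13)) = 3 + (4/9 + 3/13) = 3 + 79/117 = 430/117)
1/q(-12, c) = 1/(430/117) = 117/430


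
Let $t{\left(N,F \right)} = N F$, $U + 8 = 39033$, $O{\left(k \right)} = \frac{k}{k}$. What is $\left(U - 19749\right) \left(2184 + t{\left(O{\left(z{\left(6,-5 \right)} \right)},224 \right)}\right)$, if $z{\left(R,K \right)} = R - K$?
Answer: $46416608$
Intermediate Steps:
$O{\left(k \right)} = 1$
$U = 39025$ ($U = -8 + 39033 = 39025$)
$t{\left(N,F \right)} = F N$
$\left(U - 19749\right) \left(2184 + t{\left(O{\left(z{\left(6,-5 \right)} \right)},224 \right)}\right) = \left(39025 - 19749\right) \left(2184 + 224 \cdot 1\right) = 19276 \left(2184 + 224\right) = 19276 \cdot 2408 = 46416608$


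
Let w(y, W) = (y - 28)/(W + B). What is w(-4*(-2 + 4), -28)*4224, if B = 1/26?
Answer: 3953664/727 ≈ 5438.3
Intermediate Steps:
B = 1/26 ≈ 0.038462
w(y, W) = (-28 + y)/(1/26 + W) (w(y, W) = (y - 28)/(W + 1/26) = (-28 + y)/(1/26 + W))
w(-4*(-2 + 4), -28)*4224 = (26*(-28 - 4*(-2 + 4))/(1 + 26*(-28)))*4224 = (26*(-28 - 4*2)/(1 - 728))*4224 = (26*(-28 - 8)/(-727))*4224 = (26*(-1/727)*(-36))*4224 = (936/727)*4224 = 3953664/727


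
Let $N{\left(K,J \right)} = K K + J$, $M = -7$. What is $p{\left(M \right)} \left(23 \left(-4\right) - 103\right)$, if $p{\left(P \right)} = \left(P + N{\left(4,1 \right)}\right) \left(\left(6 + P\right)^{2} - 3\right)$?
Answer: $3900$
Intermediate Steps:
$N{\left(K,J \right)} = J + K^{2}$ ($N{\left(K,J \right)} = K^{2} + J = J + K^{2}$)
$p{\left(P \right)} = \left(-3 + \left(6 + P\right)^{2}\right) \left(17 + P\right)$ ($p{\left(P \right)} = \left(P + \left(1 + 4^{2}\right)\right) \left(\left(6 + P\right)^{2} - 3\right) = \left(P + \left(1 + 16\right)\right) \left(-3 + \left(6 + P\right)^{2}\right) = \left(P + 17\right) \left(-3 + \left(6 + P\right)^{2}\right) = \left(17 + P\right) \left(-3 + \left(6 + P\right)^{2}\right) = \left(-3 + \left(6 + P\right)^{2}\right) \left(17 + P\right)$)
$p{\left(M \right)} \left(23 \left(-4\right) - 103\right) = \left(561 + \left(-7\right)^{3} + 29 \left(-7\right)^{2} + 237 \left(-7\right)\right) \left(23 \left(-4\right) - 103\right) = \left(561 - 343 + 29 \cdot 49 - 1659\right) \left(-92 - 103\right) = \left(561 - 343 + 1421 - 1659\right) \left(-195\right) = \left(-20\right) \left(-195\right) = 3900$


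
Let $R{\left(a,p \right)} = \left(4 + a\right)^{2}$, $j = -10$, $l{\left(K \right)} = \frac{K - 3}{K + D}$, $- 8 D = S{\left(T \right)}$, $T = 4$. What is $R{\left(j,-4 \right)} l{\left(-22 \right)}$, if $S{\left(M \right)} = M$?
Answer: $40$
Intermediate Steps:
$D = - \frac{1}{2}$ ($D = \left(- \frac{1}{8}\right) 4 = - \frac{1}{2} \approx -0.5$)
$l{\left(K \right)} = \frac{-3 + K}{- \frac{1}{2} + K}$ ($l{\left(K \right)} = \frac{K - 3}{K - \frac{1}{2}} = \frac{-3 + K}{- \frac{1}{2} + K}$)
$R{\left(j,-4 \right)} l{\left(-22 \right)} = \left(4 - 10\right)^{2} \frac{2 \left(-3 - 22\right)}{-1 + 2 \left(-22\right)} = \left(-6\right)^{2} \cdot 2 \frac{1}{-1 - 44} \left(-25\right) = 36 \cdot 2 \frac{1}{-45} \left(-25\right) = 36 \cdot 2 \left(- \frac{1}{45}\right) \left(-25\right) = 36 \cdot \frac{10}{9} = 40$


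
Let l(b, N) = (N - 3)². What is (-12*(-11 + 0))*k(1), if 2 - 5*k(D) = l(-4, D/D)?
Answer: -264/5 ≈ -52.800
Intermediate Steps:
l(b, N) = (-3 + N)²
k(D) = -⅖ (k(D) = ⅖ - (-3 + D/D)²/5 = ⅖ - (-3 + 1)²/5 = ⅖ - ⅕*(-2)² = ⅖ - ⅕*4 = ⅖ - ⅘ = -⅖)
(-12*(-11 + 0))*k(1) = -12*(-11 + 0)*(-⅖) = -12*(-11)*(-⅖) = 132*(-⅖) = -264/5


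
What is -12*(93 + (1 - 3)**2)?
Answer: -1164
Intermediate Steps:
-12*(93 + (1 - 3)**2) = -12*(93 + (-2)**2) = -12*(93 + 4) = -12*97 = -1164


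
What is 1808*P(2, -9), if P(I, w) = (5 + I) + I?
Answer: 16272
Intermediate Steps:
P(I, w) = 5 + 2*I
1808*P(2, -9) = 1808*(5 + 2*2) = 1808*(5 + 4) = 1808*9 = 16272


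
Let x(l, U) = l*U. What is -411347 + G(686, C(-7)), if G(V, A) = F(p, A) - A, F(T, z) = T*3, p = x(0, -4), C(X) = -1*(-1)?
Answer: -411348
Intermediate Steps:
x(l, U) = U*l
C(X) = 1
p = 0 (p = -4*0 = 0)
F(T, z) = 3*T
G(V, A) = -A (G(V, A) = 3*0 - A = 0 - A = -A)
-411347 + G(686, C(-7)) = -411347 - 1*1 = -411347 - 1 = -411348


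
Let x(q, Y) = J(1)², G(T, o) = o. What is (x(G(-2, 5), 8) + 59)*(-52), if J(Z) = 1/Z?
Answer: -3120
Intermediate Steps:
J(Z) = 1/Z
x(q, Y) = 1 (x(q, Y) = (1/1)² = 1² = 1)
(x(G(-2, 5), 8) + 59)*(-52) = (1 + 59)*(-52) = 60*(-52) = -3120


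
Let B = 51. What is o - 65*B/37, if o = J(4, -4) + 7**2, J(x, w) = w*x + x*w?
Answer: -2686/37 ≈ -72.595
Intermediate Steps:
J(x, w) = 2*w*x (J(x, w) = w*x + w*x = 2*w*x)
o = 17 (o = 2*(-4)*4 + 7**2 = -32 + 49 = 17)
o - 65*B/37 = 17 - 3315/37 = -2686/37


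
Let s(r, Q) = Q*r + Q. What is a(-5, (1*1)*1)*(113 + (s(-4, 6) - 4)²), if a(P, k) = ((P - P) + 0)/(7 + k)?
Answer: 0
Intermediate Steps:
s(r, Q) = Q + Q*r
a(P, k) = 0 (a(P, k) = (0 + 0)/(7 + k) = 0/(7 + k) = 0)
a(-5, (1*1)*1)*(113 + (s(-4, 6) - 4)²) = 0*(113 + (6*(1 - 4) - 4)²) = 0*(113 + (6*(-3) - 4)²) = 0*(113 + (-18 - 4)²) = 0*(113 + (-22)²) = 0*(113 + 484) = 0*597 = 0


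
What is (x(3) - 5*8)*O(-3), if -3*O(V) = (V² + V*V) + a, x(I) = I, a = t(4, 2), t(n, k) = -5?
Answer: 481/3 ≈ 160.33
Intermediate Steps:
a = -5
O(V) = 5/3 - 2*V²/3 (O(V) = -((V² + V*V) - 5)/3 = -((V² + V²) - 5)/3 = -(2*V² - 5)/3 = -(-5 + 2*V²)/3 = 5/3 - 2*V²/3)
(x(3) - 5*8)*O(-3) = (3 - 5*8)*(5/3 - ⅔*(-3)²) = (3 - 40)*(5/3 - ⅔*9) = -37*(5/3 - 6) = -37*(-13/3) = 481/3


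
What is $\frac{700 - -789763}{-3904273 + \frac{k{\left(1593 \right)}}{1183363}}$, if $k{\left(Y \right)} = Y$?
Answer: $- \frac{15854316391}{78308003534} \approx -0.20246$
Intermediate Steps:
$\frac{700 - -789763}{-3904273 + \frac{k{\left(1593 \right)}}{1183363}} = \frac{700 - -789763}{-3904273 + \frac{1593}{1183363}} = \frac{700 + 789763}{-3904273 + 1593 \cdot \frac{1}{1183363}} = \frac{790463}{-3904273 + \frac{27}{20057}} = \frac{790463}{- \frac{78308003534}{20057}} = 790463 \left(- \frac{20057}{78308003534}\right) = - \frac{15854316391}{78308003534}$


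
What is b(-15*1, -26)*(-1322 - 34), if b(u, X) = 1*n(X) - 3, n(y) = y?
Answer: 39324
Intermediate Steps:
b(u, X) = -3 + X (b(u, X) = 1*X - 3 = X - 3 = -3 + X)
b(-15*1, -26)*(-1322 - 34) = (-3 - 26)*(-1322 - 34) = -29*(-1356) = 39324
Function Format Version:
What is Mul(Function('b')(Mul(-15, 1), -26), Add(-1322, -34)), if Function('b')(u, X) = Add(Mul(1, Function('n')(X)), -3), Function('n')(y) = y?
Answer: 39324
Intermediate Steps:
Function('b')(u, X) = Add(-3, X) (Function('b')(u, X) = Add(Mul(1, X), -3) = Add(X, -3) = Add(-3, X))
Mul(Function('b')(Mul(-15, 1), -26), Add(-1322, -34)) = Mul(Add(-3, -26), Add(-1322, -34)) = Mul(-29, -1356) = 39324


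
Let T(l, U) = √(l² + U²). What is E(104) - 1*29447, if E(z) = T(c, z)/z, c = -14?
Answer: -29447 + √2753/52 ≈ -29446.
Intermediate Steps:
T(l, U) = √(U² + l²)
E(z) = √(196 + z²)/z (E(z) = √(z² + (-14)²)/z = √(z² + 196)/z = √(196 + z²)/z)
E(104) - 1*29447 = √(196 + 104²)/104 - 1*29447 = √(196 + 10816)/104 - 29447 = √11012/104 - 29447 = (2*√2753)/104 - 29447 = √2753/52 - 29447 = -29447 + √2753/52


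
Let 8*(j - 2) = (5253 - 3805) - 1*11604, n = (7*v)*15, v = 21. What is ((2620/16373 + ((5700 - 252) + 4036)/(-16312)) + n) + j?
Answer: 31283944801/33384547 ≈ 937.08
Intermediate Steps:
n = 2205 (n = (7*21)*15 = 147*15 = 2205)
j = -2535/2 (j = 2 + ((5253 - 3805) - 1*11604)/8 = 2 + (1448 - 11604)/8 = 2 + (⅛)*(-10156) = 2 - 2539/2 = -2535/2 ≈ -1267.5)
((2620/16373 + ((5700 - 252) + 4036)/(-16312)) + n) + j = ((2620/16373 + ((5700 - 252) + 4036)/(-16312)) + 2205) - 2535/2 = ((2620*(1/16373) + (5448 + 4036)*(-1/16312)) + 2205) - 2535/2 = ((2620/16373 + 9484*(-1/16312)) + 2205) - 2535/2 = ((2620/16373 - 2371/4078) + 2205) - 2535/2 = (-28136023/66769094 + 2205) - 2535/2 = 147197716247/66769094 - 2535/2 = 31283944801/33384547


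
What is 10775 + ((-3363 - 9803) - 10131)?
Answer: -12522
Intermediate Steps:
10775 + ((-3363 - 9803) - 10131) = 10775 + (-13166 - 10131) = 10775 - 23297 = -12522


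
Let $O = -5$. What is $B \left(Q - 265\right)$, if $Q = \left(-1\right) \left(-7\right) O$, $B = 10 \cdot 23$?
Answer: $-69000$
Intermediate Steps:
$B = 230$
$Q = -35$ ($Q = \left(-1\right) \left(-7\right) \left(-5\right) = 7 \left(-5\right) = -35$)
$B \left(Q - 265\right) = 230 \left(-35 - 265\right) = 230 \left(-300\right) = -69000$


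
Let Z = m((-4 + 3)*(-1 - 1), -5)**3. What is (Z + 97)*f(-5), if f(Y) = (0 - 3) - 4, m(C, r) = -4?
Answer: -231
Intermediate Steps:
f(Y) = -7 (f(Y) = -3 - 4 = -7)
Z = -64 (Z = (-4)**3 = -64)
(Z + 97)*f(-5) = (-64 + 97)*(-7) = 33*(-7) = -231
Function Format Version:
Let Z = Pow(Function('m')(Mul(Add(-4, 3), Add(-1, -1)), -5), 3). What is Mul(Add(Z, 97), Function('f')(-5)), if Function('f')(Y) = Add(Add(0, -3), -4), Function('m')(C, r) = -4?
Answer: -231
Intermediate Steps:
Function('f')(Y) = -7 (Function('f')(Y) = Add(-3, -4) = -7)
Z = -64 (Z = Pow(-4, 3) = -64)
Mul(Add(Z, 97), Function('f')(-5)) = Mul(Add(-64, 97), -7) = Mul(33, -7) = -231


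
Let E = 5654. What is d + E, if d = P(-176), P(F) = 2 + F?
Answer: 5480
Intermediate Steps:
d = -174 (d = 2 - 176 = -174)
d + E = -174 + 5654 = 5480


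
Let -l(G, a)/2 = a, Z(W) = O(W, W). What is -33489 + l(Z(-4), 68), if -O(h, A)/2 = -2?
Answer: -33625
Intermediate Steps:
O(h, A) = 4 (O(h, A) = -2*(-2) = 4)
Z(W) = 4
l(G, a) = -2*a
-33489 + l(Z(-4), 68) = -33489 - 2*68 = -33489 - 136 = -33625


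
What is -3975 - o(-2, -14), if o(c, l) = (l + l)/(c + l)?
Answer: -15907/4 ≈ -3976.8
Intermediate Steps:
o(c, l) = 2*l/(c + l) (o(c, l) = (2*l)/(c + l) = 2*l/(c + l))
-3975 - o(-2, -14) = -3975 - 2*(-14)/(-2 - 14) = -3975 - 2*(-14)/(-16) = -3975 - 2*(-14)*(-1)/16 = -3975 - 1*7/4 = -3975 - 7/4 = -15907/4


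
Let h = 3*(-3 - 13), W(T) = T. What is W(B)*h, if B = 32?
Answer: -1536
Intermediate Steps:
h = -48 (h = 3*(-16) = -48)
W(B)*h = 32*(-48) = -1536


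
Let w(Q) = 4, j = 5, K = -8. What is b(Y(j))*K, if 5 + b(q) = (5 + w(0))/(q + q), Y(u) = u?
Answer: 164/5 ≈ 32.800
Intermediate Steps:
b(q) = -5 + 9/(2*q) (b(q) = -5 + (5 + 4)/(q + q) = -5 + 9/((2*q)) = -5 + 9*(1/(2*q)) = -5 + 9/(2*q))
b(Y(j))*K = (-5 + (9/2)/5)*(-8) = (-5 + (9/2)*(⅕))*(-8) = (-5 + 9/10)*(-8) = -41/10*(-8) = 164/5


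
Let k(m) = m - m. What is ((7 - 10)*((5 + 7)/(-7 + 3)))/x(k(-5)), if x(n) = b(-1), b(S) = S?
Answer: -9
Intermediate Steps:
k(m) = 0
x(n) = -1
((7 - 10)*((5 + 7)/(-7 + 3)))/x(k(-5)) = ((7 - 10)*((5 + 7)/(-7 + 3)))/(-1) = -36/(-4)*(-1) = -36*(-1)/4*(-1) = -3*(-3)*(-1) = 9*(-1) = -9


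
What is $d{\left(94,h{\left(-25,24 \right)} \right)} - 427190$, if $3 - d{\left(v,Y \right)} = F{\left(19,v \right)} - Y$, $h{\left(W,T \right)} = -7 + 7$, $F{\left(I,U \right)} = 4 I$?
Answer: $-427263$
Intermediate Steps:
$h{\left(W,T \right)} = 0$
$d{\left(v,Y \right)} = -73 + Y$ ($d{\left(v,Y \right)} = 3 - \left(4 \cdot 19 - Y\right) = 3 - \left(76 - Y\right) = 3 + \left(-76 + Y\right) = -73 + Y$)
$d{\left(94,h{\left(-25,24 \right)} \right)} - 427190 = \left(-73 + 0\right) - 427190 = -73 - 427190 = -427263$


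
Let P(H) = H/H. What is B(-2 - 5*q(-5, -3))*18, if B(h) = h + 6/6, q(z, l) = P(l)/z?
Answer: 0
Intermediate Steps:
P(H) = 1
q(z, l) = 1/z
B(h) = 1 + h (B(h) = h + 6*(⅙) = h + 1 = 1 + h)
B(-2 - 5*q(-5, -3))*18 = (1 + (-2 - 5/(-5)))*18 = (1 + (-2 - 5*(-⅕)))*18 = (1 + (-2 + 1))*18 = (1 - 1)*18 = 0*18 = 0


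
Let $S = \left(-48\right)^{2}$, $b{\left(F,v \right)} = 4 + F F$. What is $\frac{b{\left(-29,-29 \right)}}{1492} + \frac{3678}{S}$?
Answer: $\frac{309769}{143232} \approx 2.1627$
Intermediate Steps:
$b{\left(F,v \right)} = 4 + F^{2}$
$S = 2304$
$\frac{b{\left(-29,-29 \right)}}{1492} + \frac{3678}{S} = \frac{4 + \left(-29\right)^{2}}{1492} + \frac{3678}{2304} = \left(4 + 841\right) \frac{1}{1492} + 3678 \cdot \frac{1}{2304} = 845 \cdot \frac{1}{1492} + \frac{613}{384} = \frac{845}{1492} + \frac{613}{384} = \frac{309769}{143232}$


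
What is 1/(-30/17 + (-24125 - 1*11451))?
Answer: -17/604822 ≈ -2.8107e-5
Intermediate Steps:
1/(-30/17 + (-24125 - 1*11451)) = 1/((1/17)*(-30) + (-24125 - 11451)) = 1/(-30/17 - 35576) = 1/(-604822/17) = -17/604822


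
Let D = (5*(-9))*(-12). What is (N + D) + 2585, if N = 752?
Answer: 3877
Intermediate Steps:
D = 540 (D = -45*(-12) = 540)
(N + D) + 2585 = (752 + 540) + 2585 = 1292 + 2585 = 3877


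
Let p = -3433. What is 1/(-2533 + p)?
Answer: -1/5966 ≈ -0.00016762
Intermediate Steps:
1/(-2533 + p) = 1/(-2533 - 3433) = 1/(-5966) = -1/5966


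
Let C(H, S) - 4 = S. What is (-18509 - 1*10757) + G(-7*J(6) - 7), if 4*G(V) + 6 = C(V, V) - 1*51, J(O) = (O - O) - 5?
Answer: -117089/4 ≈ -29272.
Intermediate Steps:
C(H, S) = 4 + S
J(O) = -5 (J(O) = 0 - 5 = -5)
G(V) = -53/4 + V/4 (G(V) = -3/2 + ((4 + V) - 1*51)/4 = -3/2 + ((4 + V) - 51)/4 = -3/2 + (-47 + V)/4 = -3/2 + (-47/4 + V/4) = -53/4 + V/4)
(-18509 - 1*10757) + G(-7*J(6) - 7) = (-18509 - 1*10757) + (-53/4 + (-7*(-5) - 7)/4) = (-18509 - 10757) + (-53/4 + (35 - 7)/4) = -29266 + (-53/4 + (1/4)*28) = -29266 + (-53/4 + 7) = -29266 - 25/4 = -117089/4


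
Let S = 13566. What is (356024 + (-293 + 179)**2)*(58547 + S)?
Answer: 26611139260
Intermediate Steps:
(356024 + (-293 + 179)**2)*(58547 + S) = (356024 + (-293 + 179)**2)*(58547 + 13566) = (356024 + (-114)**2)*72113 = (356024 + 12996)*72113 = 369020*72113 = 26611139260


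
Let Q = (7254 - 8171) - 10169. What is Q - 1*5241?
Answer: -16327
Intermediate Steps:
Q = -11086 (Q = -917 - 10169 = -11086)
Q - 1*5241 = -11086 - 1*5241 = -11086 - 5241 = -16327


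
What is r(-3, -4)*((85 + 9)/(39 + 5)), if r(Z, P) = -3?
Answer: -141/22 ≈ -6.4091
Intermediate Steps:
r(-3, -4)*((85 + 9)/(39 + 5)) = -3*(85 + 9)/(39 + 5) = -282/44 = -3*47/22 = -141/22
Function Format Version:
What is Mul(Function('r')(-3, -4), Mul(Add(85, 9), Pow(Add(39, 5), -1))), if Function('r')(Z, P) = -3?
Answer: Rational(-141, 22) ≈ -6.4091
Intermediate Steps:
Mul(Function('r')(-3, -4), Mul(Add(85, 9), Pow(Add(39, 5), -1))) = Mul(-3, Mul(Add(85, 9), Pow(Add(39, 5), -1))) = Mul(-3, Mul(94, Pow(44, -1))) = Mul(-3, Mul(94, Rational(1, 44))) = Mul(-3, Rational(47, 22)) = Rational(-141, 22)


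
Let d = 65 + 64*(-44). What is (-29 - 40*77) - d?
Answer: -358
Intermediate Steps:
d = -2751 (d = 65 - 2816 = -2751)
(-29 - 40*77) - d = (-29 - 40*77) - 1*(-2751) = (-29 - 3080) + 2751 = -3109 + 2751 = -358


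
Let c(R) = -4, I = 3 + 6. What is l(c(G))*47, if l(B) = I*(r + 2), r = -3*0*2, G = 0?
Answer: 846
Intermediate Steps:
I = 9
r = 0 (r = 0*2 = 0)
l(B) = 18 (l(B) = 9*(0 + 2) = 9*2 = 18)
l(c(G))*47 = 18*47 = 846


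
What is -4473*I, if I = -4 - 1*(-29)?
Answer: -111825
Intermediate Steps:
I = 25 (I = -4 + 29 = 25)
-4473*I = -4473*25 = -111825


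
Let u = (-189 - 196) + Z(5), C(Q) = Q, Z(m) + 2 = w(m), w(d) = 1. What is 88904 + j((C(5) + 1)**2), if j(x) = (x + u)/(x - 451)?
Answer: 7379102/83 ≈ 88905.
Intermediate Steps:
Z(m) = -1 (Z(m) = -2 + 1 = -1)
u = -386 (u = (-189 - 196) - 1 = -385 - 1 = -386)
j(x) = (-386 + x)/(-451 + x) (j(x) = (x - 386)/(x - 451) = (-386 + x)/(-451 + x))
88904 + j((C(5) + 1)**2) = 88904 + (-386 + (5 + 1)**2)/(-451 + (5 + 1)**2) = 88904 + (-386 + 6**2)/(-451 + 6**2) = 88904 + (-386 + 36)/(-451 + 36) = 88904 - 350/(-415) = 88904 - 1/415*(-350) = 88904 + 70/83 = 7379102/83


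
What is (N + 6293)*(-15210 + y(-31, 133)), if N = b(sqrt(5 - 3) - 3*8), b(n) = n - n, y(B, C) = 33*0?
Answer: -95716530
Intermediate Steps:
y(B, C) = 0
b(n) = 0
N = 0
(N + 6293)*(-15210 + y(-31, 133)) = (0 + 6293)*(-15210 + 0) = 6293*(-15210) = -95716530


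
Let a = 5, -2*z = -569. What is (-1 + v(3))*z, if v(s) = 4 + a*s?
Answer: 5121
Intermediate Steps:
z = 569/2 (z = -½*(-569) = 569/2 ≈ 284.50)
v(s) = 4 + 5*s
(-1 + v(3))*z = (-1 + (4 + 5*3))*(569/2) = (-1 + (4 + 15))*(569/2) = (-1 + 19)*(569/2) = 18*(569/2) = 5121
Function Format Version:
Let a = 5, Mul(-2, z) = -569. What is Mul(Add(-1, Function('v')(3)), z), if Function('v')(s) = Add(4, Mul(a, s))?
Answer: 5121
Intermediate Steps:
z = Rational(569, 2) (z = Mul(Rational(-1, 2), -569) = Rational(569, 2) ≈ 284.50)
Function('v')(s) = Add(4, Mul(5, s))
Mul(Add(-1, Function('v')(3)), z) = Mul(Add(-1, Add(4, Mul(5, 3))), Rational(569, 2)) = Mul(Add(-1, Add(4, 15)), Rational(569, 2)) = Mul(Add(-1, 19), Rational(569, 2)) = Mul(18, Rational(569, 2)) = 5121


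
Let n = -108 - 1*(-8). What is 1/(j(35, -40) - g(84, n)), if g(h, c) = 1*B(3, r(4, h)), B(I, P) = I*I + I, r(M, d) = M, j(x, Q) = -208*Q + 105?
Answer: 1/8413 ≈ 0.00011886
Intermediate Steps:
j(x, Q) = 105 - 208*Q
n = -100 (n = -108 + 8 = -100)
B(I, P) = I + I² (B(I, P) = I² + I = I + I²)
g(h, c) = 12 (g(h, c) = 1*(3*(1 + 3)) = 1*(3*4) = 1*12 = 12)
1/(j(35, -40) - g(84, n)) = 1/((105 - 208*(-40)) - 1*12) = 1/((105 + 8320) - 12) = 1/(8425 - 12) = 1/8413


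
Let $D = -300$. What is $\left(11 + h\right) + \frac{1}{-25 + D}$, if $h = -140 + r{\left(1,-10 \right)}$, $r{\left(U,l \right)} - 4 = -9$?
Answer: $- \frac{43551}{325} \approx -134.0$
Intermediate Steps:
$r{\left(U,l \right)} = -5$ ($r{\left(U,l \right)} = 4 - 9 = -5$)
$h = -145$ ($h = -140 - 5 = -145$)
$\left(11 + h\right) + \frac{1}{-25 + D} = \left(11 - 145\right) + \frac{1}{-25 - 300} = -134 + \frac{1}{-325} = -134 - \frac{1}{325} = - \frac{43551}{325}$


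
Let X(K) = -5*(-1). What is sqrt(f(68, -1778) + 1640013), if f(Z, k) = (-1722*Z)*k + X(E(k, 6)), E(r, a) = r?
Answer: sqrt(209836706) ≈ 14486.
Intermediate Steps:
X(K) = 5
f(Z, k) = 5 - 1722*Z*k (f(Z, k) = (-1722*Z)*k + 5 = -1722*Z*k + 5 = 5 - 1722*Z*k)
sqrt(f(68, -1778) + 1640013) = sqrt((5 - 1722*68*(-1778)) + 1640013) = sqrt((5 + 208196688) + 1640013) = sqrt(208196693 + 1640013) = sqrt(209836706)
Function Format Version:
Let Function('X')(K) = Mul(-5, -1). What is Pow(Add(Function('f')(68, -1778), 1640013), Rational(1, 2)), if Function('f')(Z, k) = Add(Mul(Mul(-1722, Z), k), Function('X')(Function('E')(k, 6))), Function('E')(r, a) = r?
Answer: Pow(209836706, Rational(1, 2)) ≈ 14486.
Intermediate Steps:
Function('X')(K) = 5
Function('f')(Z, k) = Add(5, Mul(-1722, Z, k)) (Function('f')(Z, k) = Add(Mul(Mul(-1722, Z), k), 5) = Add(Mul(-1722, Z, k), 5) = Add(5, Mul(-1722, Z, k)))
Pow(Add(Function('f')(68, -1778), 1640013), Rational(1, 2)) = Pow(Add(Add(5, Mul(-1722, 68, -1778)), 1640013), Rational(1, 2)) = Pow(Add(Add(5, 208196688), 1640013), Rational(1, 2)) = Pow(Add(208196693, 1640013), Rational(1, 2)) = Pow(209836706, Rational(1, 2))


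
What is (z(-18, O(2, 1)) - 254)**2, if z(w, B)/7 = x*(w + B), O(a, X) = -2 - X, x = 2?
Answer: 300304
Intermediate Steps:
z(w, B) = 14*B + 14*w (z(w, B) = 7*(2*(w + B)) = 7*(2*(B + w)) = 7*(2*B + 2*w) = 14*B + 14*w)
(z(-18, O(2, 1)) - 254)**2 = ((14*(-2 - 1*1) + 14*(-18)) - 254)**2 = ((14*(-2 - 1) - 252) - 254)**2 = ((14*(-3) - 252) - 254)**2 = ((-42 - 252) - 254)**2 = (-294 - 254)**2 = (-548)**2 = 300304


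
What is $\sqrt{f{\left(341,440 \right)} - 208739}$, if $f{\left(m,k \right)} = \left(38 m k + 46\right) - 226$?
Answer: $3 \sqrt{610289} \approx 2343.6$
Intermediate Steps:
$f{\left(m,k \right)} = -180 + 38 k m$ ($f{\left(m,k \right)} = \left(38 k m + 46\right) - 226 = \left(46 + 38 k m\right) - 226 = -180 + 38 k m$)
$\sqrt{f{\left(341,440 \right)} - 208739} = \sqrt{\left(-180 + 38 \cdot 440 \cdot 341\right) - 208739} = \sqrt{\left(-180 + 5701520\right) - 208739} = \sqrt{5701340 - 208739} = \sqrt{5492601} = 3 \sqrt{610289}$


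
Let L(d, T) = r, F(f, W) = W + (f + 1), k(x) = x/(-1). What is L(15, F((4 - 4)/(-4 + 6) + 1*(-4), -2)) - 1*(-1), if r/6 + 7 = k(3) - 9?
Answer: -113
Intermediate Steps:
k(x) = -x (k(x) = x*(-1) = -x)
F(f, W) = 1 + W + f (F(f, W) = W + (1 + f) = 1 + W + f)
r = -114 (r = -42 + 6*(-1*3 - 9) = -42 + 6*(-3 - 9) = -42 + 6*(-12) = -42 - 72 = -114)
L(d, T) = -114
L(15, F((4 - 4)/(-4 + 6) + 1*(-4), -2)) - 1*(-1) = -114 - 1*(-1) = -114 + 1 = -113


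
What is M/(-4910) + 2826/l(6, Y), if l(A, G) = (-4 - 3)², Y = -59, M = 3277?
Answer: 13715087/240590 ≈ 57.006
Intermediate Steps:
l(A, G) = 49 (l(A, G) = (-7)² = 49)
M/(-4910) + 2826/l(6, Y) = 3277/(-4910) + 2826/49 = 3277*(-1/4910) + 2826*(1/49) = -3277/4910 + 2826/49 = 13715087/240590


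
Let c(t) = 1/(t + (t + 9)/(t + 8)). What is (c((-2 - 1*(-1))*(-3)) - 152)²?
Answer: 46635241/2025 ≈ 23030.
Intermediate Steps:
c(t) = 1/(t + (9 + t)/(8 + t))
(c((-2 - 1*(-1))*(-3)) - 152)² = ((8 + (-2 - 1*(-1))*(-3))/(9 + ((-2 - 1*(-1))*(-3))² + 9*((-2 - 1*(-1))*(-3))) - 152)² = ((8 + (-2 + 1)*(-3))/(9 + ((-2 + 1)*(-3))² + 9*((-2 + 1)*(-3))) - 152)² = ((8 - 1*(-3))/(9 + (-1*(-3))² + 9*(-1*(-3))) - 152)² = ((8 + 3)/(9 + 3² + 9*3) - 152)² = (11/(9 + 9 + 27) - 152)² = (11/45 - 152)² = (-6829/45)² = 46635241/2025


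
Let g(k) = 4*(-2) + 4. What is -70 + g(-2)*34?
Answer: -206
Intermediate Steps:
g(k) = -4 (g(k) = -8 + 4 = -4)
-70 + g(-2)*34 = -70 - 4*34 = -70 - 136 = -206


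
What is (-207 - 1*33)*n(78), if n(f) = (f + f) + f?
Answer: -56160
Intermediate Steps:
n(f) = 3*f (n(f) = 2*f + f = 3*f)
(-207 - 1*33)*n(78) = (-207 - 1*33)*(3*78) = (-207 - 33)*234 = -240*234 = -56160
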